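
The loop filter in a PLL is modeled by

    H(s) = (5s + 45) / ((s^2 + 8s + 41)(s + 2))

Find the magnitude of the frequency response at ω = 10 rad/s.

|H(j10)| ≈ 0.06636

Substitute s = j10: numerator = 45 + j50, denominator = -918 - j430.
|H(j10)| = |45 + j50| / |-918 - j430| = 67.268 / 1013.7 ≈ 0.06636.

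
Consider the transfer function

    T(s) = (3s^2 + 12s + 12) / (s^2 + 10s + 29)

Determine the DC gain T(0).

Set s = 0: T(0) = (12) / (29) = 12/29.

T(0) = 12/29 ≈ 0.4138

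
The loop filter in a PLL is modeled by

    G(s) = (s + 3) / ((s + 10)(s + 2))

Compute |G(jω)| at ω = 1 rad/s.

|G(j1)| ≈ 0.1407

Substitute s = j1: numerator = 3 + j1, denominator = 19 + j12.
|G(j1)| = |3 + j1| / |19 + j12| = 3.1623 / 22.472 ≈ 0.1407.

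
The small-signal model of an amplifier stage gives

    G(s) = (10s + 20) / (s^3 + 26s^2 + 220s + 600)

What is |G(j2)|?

Substitute s = j2: numerator = 20 + j20, denominator = 496 + j432.
|G(j2)| = |20 + j20| / |496 + j432| = 28.284 / 657.75 ≈ 0.04300.

|G(j2)| ≈ 0.04300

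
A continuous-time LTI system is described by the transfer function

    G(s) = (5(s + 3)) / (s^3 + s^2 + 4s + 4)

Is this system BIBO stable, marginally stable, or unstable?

The denominator s^3 + s^2 + 4s + 4 factors as (s^2 + 4)(s + 1), giving poles at s = ±2j, -1.
Since the simple pole(s) at s = 2j, -2j lie on the jω-axis with none in the right half-plane, the system is marginally stable.

marginally stable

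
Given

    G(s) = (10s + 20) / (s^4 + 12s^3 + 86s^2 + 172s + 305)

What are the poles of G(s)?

The poles are the roots of the denominator s^4 + 12s^3 + 86s^2 + 172s + 305 = 0.
No real roots exist; factor into two real quadratics: (s^2 + 10s + 61)(s^2 + 2s + 5) = 0.
Each quadratic gives a conjugate pair via the quadratic formula.

s = -5 + 6j, -5 - 6j, -1 + 2j, -1 - 2j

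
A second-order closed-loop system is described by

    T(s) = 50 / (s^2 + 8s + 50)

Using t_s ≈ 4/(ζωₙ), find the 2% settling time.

t_s ≈ 1 s

Comparing s^2 + 8s + 50 to s^2 + 2ζωₙs + ωₙ²: ωₙ = √50 ≈ 7.071 rad/s and ζ = 8/(2·√50) ≈ 0.5657.
ζωₙ = 8/2 = 4, so t_s ≈ 4/(ζωₙ) = 4/4 = 1 s.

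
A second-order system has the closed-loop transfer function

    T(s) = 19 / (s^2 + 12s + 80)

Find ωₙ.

Compare the denominator to the standard form s^2 + 2ζωₙs + ωₙ².
ωₙ² = 80, so ωₙ = √80 ≈ 8.944 rad/s.

ωₙ ≈ 8.944 rad/s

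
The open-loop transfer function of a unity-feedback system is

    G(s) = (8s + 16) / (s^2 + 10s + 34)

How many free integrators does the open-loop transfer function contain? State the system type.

The denominator has no factor of s at the origin — no free integrator — so this is a Type 0 system.

Type 0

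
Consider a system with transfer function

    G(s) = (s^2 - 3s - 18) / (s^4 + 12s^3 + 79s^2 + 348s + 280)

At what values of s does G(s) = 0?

Set the numerator to zero: s^2 - 3s - 18 = 0.
Factoring: (s - 6)(s + 3) = 0.

s = 6, -3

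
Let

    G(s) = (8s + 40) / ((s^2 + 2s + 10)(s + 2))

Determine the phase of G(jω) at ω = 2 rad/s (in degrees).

∠G(j2) ≈ -56.89°

At s = j2: numerator = 40 + j16, denominator = 4 + j20.
∠G = ∠num − ∠den = 21.801° − (78.690°) = -56.89°.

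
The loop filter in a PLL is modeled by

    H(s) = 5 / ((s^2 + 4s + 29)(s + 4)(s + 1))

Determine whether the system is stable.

The poles can be read from the denominator factors: s = -2 ± 5j, -4, -1.
Since all poles lie strictly in the left half-plane, the system is stable.

stable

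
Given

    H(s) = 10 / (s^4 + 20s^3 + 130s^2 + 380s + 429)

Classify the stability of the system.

The denominator s^4 + 20s^3 + 130s^2 + 380s + 429 factors as (s + 3)(s + 11)(s^2 + 6s + 13), giving poles at s = -3, -11, -3 ± 2j.
Since all poles lie strictly in the left half-plane, the system is stable.

stable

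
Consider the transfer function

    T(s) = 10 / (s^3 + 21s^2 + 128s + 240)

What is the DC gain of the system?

Set s = 0: T(0) = (10) / (240) = 1/24.

T(0) = 1/24 ≈ 0.04167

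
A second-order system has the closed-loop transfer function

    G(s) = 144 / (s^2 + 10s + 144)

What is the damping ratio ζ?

Compare the denominator to the standard form s^2 + 2ζωₙs + ωₙ².
ωₙ² = 144, so ωₙ = 12 rad/s.
2ζωₙ = 10, so ζ = 10/(2·12) ≈ 0.4167.

ζ ≈ 0.4167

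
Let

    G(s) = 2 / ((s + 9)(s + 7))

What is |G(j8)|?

|G(j8)| ≈ 0.01562

Substitute s = j8: numerator = 2, denominator = -1 + j128.
|G(j8)| = |2| / |-1 + j128| = 2 / 128.00 ≈ 0.01562.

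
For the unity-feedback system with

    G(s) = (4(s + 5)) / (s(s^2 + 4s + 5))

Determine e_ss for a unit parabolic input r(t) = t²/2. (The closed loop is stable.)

G(s) has one pole at the origin.
This is a Type 1 system; Ka = lim_{s→0} s^2·G(s) = 0, so the steady-state error for a parabola input is infinite.

e_ss = ∞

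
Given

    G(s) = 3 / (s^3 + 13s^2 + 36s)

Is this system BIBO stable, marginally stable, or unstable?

The denominator s^3 + 13s^2 + 36s factors as s(s + 9)(s + 4), giving poles at s = 0, -9, -4.
Since the simple pole(s) at s = 0 lie on the jω-axis with none in the right half-plane, the system is marginally stable.

marginally stable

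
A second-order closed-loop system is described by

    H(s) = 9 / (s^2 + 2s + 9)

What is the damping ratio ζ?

Compare the denominator to the standard form s^2 + 2ζωₙs + ωₙ².
ωₙ² = 9, so ωₙ = 3 rad/s.
2ζωₙ = 2, so ζ = 2/(2·3) ≈ 0.3333.

ζ ≈ 0.3333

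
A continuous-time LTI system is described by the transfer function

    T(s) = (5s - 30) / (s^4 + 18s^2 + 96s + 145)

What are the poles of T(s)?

s = 2 + 5j, 2 - 5j, -2 + j, -2 - j

The poles are the roots of the denominator s^4 + 18s^2 + 96s + 145 = 0.
No real roots exist; factor into two real quadratics: (s^2 - 4s + 29)(s^2 + 4s + 5) = 0.
Each quadratic gives a conjugate pair via the quadratic formula.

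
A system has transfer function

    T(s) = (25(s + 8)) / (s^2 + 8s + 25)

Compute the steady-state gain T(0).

T(0) = 8

At s = 0 each factor (s + a) contributes a and each (s^2 + bs + c) contributes c.
T(0) = 25·(8) / ((25)) = 200/25 = 8.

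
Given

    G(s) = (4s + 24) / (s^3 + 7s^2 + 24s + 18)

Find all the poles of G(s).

s = -1, -3 ± 3j

The poles are the roots of the denominator s^3 + 7s^2 + 24s + 18 = 0.
Trying s = -1: the polynomial evaluates to 0, so (s + 1) is a factor.
Dividing out leaves s^2 + 6s + 18 = 0.
The quadratic formula then gives s = -3 ± 3j.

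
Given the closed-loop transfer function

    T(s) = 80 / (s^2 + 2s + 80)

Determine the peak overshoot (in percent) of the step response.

Comparing s^2 + 2s + 80 to s^2 + 2ζωₙs + ωₙ²: ωₙ = √80 ≈ 8.944 rad/s and ζ = 2/(2·√80) ≈ 0.1118.
%OS = 100·exp(−πζ/√(1−ζ²)) = 100·exp(−π·0.1118/√(1−0.1118²)) ≈ 70.2%.

%OS ≈ 70.2%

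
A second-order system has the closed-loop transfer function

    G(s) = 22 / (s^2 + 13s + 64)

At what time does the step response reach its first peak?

t_p ≈ 0.6736 s

Comparing s^2 + 13s + 64 to s^2 + 2ζωₙs + ωₙ²: ωₙ = 8 rad/s and ζ = 13/(2·8) = 0.8125.
ζωₙ = 13/2 = 6.5, so ω_d = ωₙ√(1−ζ²) = √(ωₙ² − (ζωₙ)²) = √(64 − 6.5²) = √21.75 ≈ 4.664 rad/s.
t_p = π/ω_d = π/4.664 ≈ 0.6736 s.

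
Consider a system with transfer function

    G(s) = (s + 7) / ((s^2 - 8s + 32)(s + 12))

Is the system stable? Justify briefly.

unstable

The poles can be read from the denominator factors: s = 4 + 4j, 4 - 4j, -12.
Since the pole(s) at s = 4 + 4j, 4 - 4j lie in the right half-plane, the system is unstable.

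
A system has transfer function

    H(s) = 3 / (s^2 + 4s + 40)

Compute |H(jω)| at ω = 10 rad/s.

Substitute s = j10: numerator = 3, denominator = -60 + j40.
|H(j10)| = |3| / |-60 + j40| = 3 / 72.111 ≈ 0.04160.

|H(j10)| ≈ 0.04160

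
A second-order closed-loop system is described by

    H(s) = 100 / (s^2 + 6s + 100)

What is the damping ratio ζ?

ζ = 0.3

Compare the denominator to the standard form s^2 + 2ζωₙs + ωₙ².
ωₙ² = 100, so ωₙ = 10 rad/s.
2ζωₙ = 6, so ζ = 6/(2·10) = 0.3.
With ζ = 0.3 the response is underdamped.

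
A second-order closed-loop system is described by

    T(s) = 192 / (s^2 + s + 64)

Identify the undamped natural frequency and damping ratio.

Compare the denominator to the standard form s^2 + 2ζωₙs + ωₙ².
ωₙ² = 64, so ωₙ = 8 rad/s.
2ζωₙ = 1, so ζ = 1/(2·8) = 0.0625.
With ζ = 0.0625 the response is underdamped.

ωₙ = 8 rad/s, ζ = 0.0625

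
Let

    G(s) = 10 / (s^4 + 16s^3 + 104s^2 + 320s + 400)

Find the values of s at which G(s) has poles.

The poles are the roots of the denominator s^4 + 16s^3 + 104s^2 + 320s + 400 = 0.
No real roots exist; factor into two real quadratics: (s^2 + 8s + 20)(s^2 + 8s + 20) = 0.
Each quadratic gives a conjugate pair via the quadratic formula.

s = -4 ± 2j, -4 ± 2j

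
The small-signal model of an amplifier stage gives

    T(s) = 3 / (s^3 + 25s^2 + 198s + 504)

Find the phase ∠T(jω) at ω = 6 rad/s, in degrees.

At s = j6: numerator = 3, denominator = -396 + j972.
∠T = ∠num − ∠den = 0° − (112.17°) = -112.2°.

∠T(j6) ≈ -112.2°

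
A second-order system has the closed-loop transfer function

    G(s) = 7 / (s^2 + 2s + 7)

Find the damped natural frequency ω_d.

ω_d ≈ 2.449 rad/s

Comparing s^2 + 2s + 7 to s^2 + 2ζωₙs + ωₙ²: ωₙ = √7 ≈ 2.646 rad/s and ζ = 2/(2·√7) ≈ 0.3780.
ζωₙ = 2/2 = 1, so ω_d = ωₙ√(1−ζ²) = √(ωₙ² − (ζωₙ)²) = √(7 − 1²) = √6 ≈ 2.449 rad/s.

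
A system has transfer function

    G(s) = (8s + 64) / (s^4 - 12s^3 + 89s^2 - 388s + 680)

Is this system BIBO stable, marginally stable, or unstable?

unstable

The denominator s^4 - 12s^3 + 89s^2 - 388s + 680 factors as (s^2 - 4s + 40)(s^2 - 8s + 17), giving poles at s = 2 + 6j, 2 - 6j, 4 + j, 4 - j.
Since the pole(s) at s = 2 ± 6j, 4 ± j lie in the right half-plane, the system is unstable.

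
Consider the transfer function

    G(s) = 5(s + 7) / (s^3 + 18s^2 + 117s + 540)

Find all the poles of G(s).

s = -3 ± 6j, -12

The poles are the roots of the denominator s^3 + 18s^2 + 117s + 540 = 0.
Trying s = -12: the polynomial evaluates to 0, so (s + 12) is a factor.
Dividing out leaves s^2 + 6s + 45 = 0.
The quadratic formula then gives s = -3 ± 6j.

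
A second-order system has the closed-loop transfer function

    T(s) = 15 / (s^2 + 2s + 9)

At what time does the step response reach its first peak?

t_p ≈ 1.111 s

Comparing s^2 + 2s + 9 to s^2 + 2ζωₙs + ωₙ²: ωₙ = 3 rad/s and ζ = 2/(2·3) ≈ 0.3333.
ζωₙ = 2/2 = 1, so ω_d = ωₙ√(1−ζ²) = √(ωₙ² − (ζωₙ)²) = √(9 − 1²) = √8 ≈ 2.828 rad/s.
t_p = π/ω_d = π/2.828 ≈ 1.111 s.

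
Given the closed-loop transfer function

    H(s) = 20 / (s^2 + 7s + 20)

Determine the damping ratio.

Compare the denominator to the standard form s^2 + 2ζωₙs + ωₙ².
ωₙ² = 20, so ωₙ = √20 ≈ 4.472 rad/s.
2ζωₙ = 7, so ζ = 7/(2·√20) ≈ 0.7826.

ζ ≈ 0.7826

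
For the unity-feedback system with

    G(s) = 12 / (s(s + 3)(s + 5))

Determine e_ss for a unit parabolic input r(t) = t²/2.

G(s) has one pole at the origin.
This is a Type 1 system; Ka = lim_{s→0} s^2·G(s) = 0, so the steady-state error for a parabola input is infinite.

e_ss = ∞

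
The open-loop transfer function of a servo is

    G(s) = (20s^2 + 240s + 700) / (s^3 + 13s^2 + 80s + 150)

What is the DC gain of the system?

Set s = 0: G(0) = (700) / (150) = 14/3.

G(0) = 14/3 ≈ 4.667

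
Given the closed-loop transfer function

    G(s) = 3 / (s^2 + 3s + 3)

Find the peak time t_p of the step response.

Comparing s^2 + 3s + 3 to s^2 + 2ζωₙs + ωₙ²: ωₙ = √3 ≈ 1.732 rad/s and ζ = 3/(2·√3) ≈ 0.8660.
ζωₙ = 3/2 = 1.5, so ω_d = ωₙ√(1−ζ²) = √(ωₙ² − (ζωₙ)²) = √(3 − 1.5²) = √0.75 ≈ 0.8660 rad/s.
t_p = π/ω_d = π/0.8660 ≈ 3.628 s.

t_p ≈ 3.628 s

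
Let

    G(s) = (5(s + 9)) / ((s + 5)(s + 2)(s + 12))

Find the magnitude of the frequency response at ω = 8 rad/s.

Substitute s = j8: numerator = 45 + j40, denominator = -1096 + j240.
|G(j8)| = |45 + j40| / |-1096 + j240| = 60.208 / 1122.0 ≈ 0.05366.

|G(j8)| ≈ 0.05366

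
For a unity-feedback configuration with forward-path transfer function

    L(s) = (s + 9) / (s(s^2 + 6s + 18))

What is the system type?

Type 1

The denominator has 1 factor of s at the origin (free integrator), so this is a Type 1 system.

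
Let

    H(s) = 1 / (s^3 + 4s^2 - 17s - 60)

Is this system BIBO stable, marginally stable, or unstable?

The denominator s^3 + 4s^2 - 17s - 60 factors as (s + 3)(s - 4)(s + 5), giving poles at s = -3, 4, -5.
Since the pole(s) at s = 4 lie in the right half-plane, the system is unstable.

unstable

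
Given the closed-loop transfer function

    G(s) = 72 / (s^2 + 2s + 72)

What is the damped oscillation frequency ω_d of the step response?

ω_d ≈ 8.426 rad/s

Comparing s^2 + 2s + 72 to s^2 + 2ζωₙs + ωₙ²: ωₙ = √72 ≈ 8.485 rad/s and ζ = 2/(2·√72) ≈ 0.1179.
ζωₙ = 2/2 = 1, so ω_d = ωₙ√(1−ζ²) = √(ωₙ² − (ζωₙ)²) = √(72 − 1²) = √71 ≈ 8.426 rad/s.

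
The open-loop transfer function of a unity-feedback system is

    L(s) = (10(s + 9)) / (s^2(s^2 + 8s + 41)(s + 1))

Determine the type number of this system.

Type 2

The denominator has 2 factors of s at the origin (free integrators), so this is a Type 2 system.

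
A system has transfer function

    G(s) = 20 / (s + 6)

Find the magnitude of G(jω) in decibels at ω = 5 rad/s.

Substitute s = j5: numerator = 20, denominator = 6 + j5.
|G(j5)| = |20| / |6 + j5| = 20 / 7.8102 ≈ 2.561.
In decibels: 20·log₁₀(2.561) ≈ 8.17 dB.

|G(j5)|_dB ≈ 8.17 dB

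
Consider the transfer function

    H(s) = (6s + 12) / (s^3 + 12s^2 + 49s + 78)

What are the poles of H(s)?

The poles are the roots of the denominator s^3 + 12s^2 + 49s + 78 = 0.
Trying s = -6: the polynomial evaluates to 0, so (s + 6) is a factor.
Dividing out leaves s^2 + 6s + 13 = 0.
The quadratic formula then gives s = -3 ± 2j.

s = -3 + 2j, -3 - 2j, -6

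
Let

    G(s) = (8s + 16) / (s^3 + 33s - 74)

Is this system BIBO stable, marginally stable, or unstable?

unstable

The denominator s^3 + 33s - 74 factors as (s^2 + 2s + 37)(s - 2), giving poles at s = -1 ± 6j, 2.
Since the pole(s) at s = 2 lie in the right half-plane, the system is unstable.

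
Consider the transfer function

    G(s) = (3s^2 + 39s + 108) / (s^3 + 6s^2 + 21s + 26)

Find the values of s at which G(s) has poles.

s = -2 + 3j, -2 - 3j, -2

The poles are the roots of the denominator s^3 + 6s^2 + 21s + 26 = 0.
Trying s = -2: the polynomial evaluates to 0, so (s + 2) is a factor.
Dividing out leaves s^2 + 4s + 13 = 0.
The quadratic formula then gives s = -2 ± 3j.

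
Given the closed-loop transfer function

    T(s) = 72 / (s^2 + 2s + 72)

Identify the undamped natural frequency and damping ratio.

Compare the denominator to the standard form s^2 + 2ζωₙs + ωₙ².
ωₙ² = 72, so ωₙ = √72 ≈ 8.485 rad/s.
2ζωₙ = 2, so ζ = 2/(2·√72) ≈ 0.1179.

ωₙ ≈ 8.485 rad/s, ζ ≈ 0.1179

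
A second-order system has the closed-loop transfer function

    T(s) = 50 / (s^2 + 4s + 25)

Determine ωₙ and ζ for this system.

Compare the denominator to the standard form s^2 + 2ζωₙs + ωₙ².
ωₙ² = 25, so ωₙ = 5 rad/s.
2ζωₙ = 4, so ζ = 4/(2·5) = 0.4.

ωₙ = 5 rad/s, ζ = 0.4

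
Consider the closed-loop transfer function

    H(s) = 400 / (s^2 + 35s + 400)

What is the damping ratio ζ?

Compare the denominator to the standard form s^2 + 2ζωₙs + ωₙ².
ωₙ² = 400, so ωₙ = 20 rad/s.
2ζωₙ = 35, so ζ = 35/(2·20) = 0.875.
With ζ = 0.875 the response is underdamped.

ζ = 0.875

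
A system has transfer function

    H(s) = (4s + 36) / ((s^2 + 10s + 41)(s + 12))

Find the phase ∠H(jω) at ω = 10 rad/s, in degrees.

∠H(j10) ≈ -112.3°

At s = j10: numerator = 36 + j40, denominator = -1708 + j610.
∠H = ∠num − ∠den = 48.013° − (160.35°) = -112.3°.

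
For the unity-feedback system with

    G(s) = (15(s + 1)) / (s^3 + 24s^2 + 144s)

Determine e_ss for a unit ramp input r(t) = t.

e_ss = 9.600

G(s) has one pole at the origin.
This is a Type 1 system. Kv = lim_{s→0} s·G(s) = 15/144 = 5/48.
e_ss = 1/Kv = 1/(5/48) = 48/5 ≈ 9.600.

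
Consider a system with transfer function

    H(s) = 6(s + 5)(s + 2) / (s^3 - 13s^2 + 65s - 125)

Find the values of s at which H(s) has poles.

The poles are the roots of the denominator s^3 - 13s^2 + 65s - 125 = 0.
Trying s = 5: the polynomial evaluates to 0, so (s - 5) is a factor.
Dividing out leaves s^2 - 8s + 25 = 0.
The quadratic formula then gives s = 4 ± 3j.

s = 4 + 3j, 4 - 3j, 5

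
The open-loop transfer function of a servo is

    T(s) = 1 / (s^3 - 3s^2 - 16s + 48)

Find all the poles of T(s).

s = 4, -4, 3

The poles are the roots of the denominator s^3 - 3s^2 - 16s + 48 = 0.
Trying s = 4: the polynomial evaluates to 0, so (s - 4) is a factor.
Dividing out leaves s^2 + s - 12 = 0.
Factoring the quadratic: (s + 4)(s - 3) = 0.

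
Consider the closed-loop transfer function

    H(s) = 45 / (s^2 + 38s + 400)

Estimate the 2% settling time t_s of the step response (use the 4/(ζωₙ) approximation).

Comparing s^2 + 38s + 400 to s^2 + 2ζωₙs + ωₙ²: ωₙ = 20 rad/s and ζ = 38/(2·20) = 0.95.
ζωₙ = 38/2 = 19, so t_s ≈ 4/(ζωₙ) = 4/19 ≈ 0.2105 s.

t_s ≈ 0.2105 s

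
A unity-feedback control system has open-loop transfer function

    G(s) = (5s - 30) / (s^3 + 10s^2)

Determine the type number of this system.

Type 2

Factor s from the denominator: s^3 + 10s^2 = s^2·(s + 10).
There are 2 poles at the origin, so the system is Type 2.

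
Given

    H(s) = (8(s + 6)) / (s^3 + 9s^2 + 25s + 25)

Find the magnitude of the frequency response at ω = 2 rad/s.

|H(j2)| ≈ 1.165

Substitute s = j2: numerator = 48 + j16, denominator = -11 + j42.
|H(j2)| = |48 + j16| / |-11 + j42| = 50.596 / 43.417 ≈ 1.165.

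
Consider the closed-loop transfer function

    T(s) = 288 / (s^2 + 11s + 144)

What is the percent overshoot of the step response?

Comparing s^2 + 11s + 144 to s^2 + 2ζωₙs + ωₙ²: ωₙ = 12 rad/s and ζ = 11/(2·12) ≈ 0.4583.
%OS = 100·exp(−πζ/√(1−ζ²)) = 100·exp(−π·0.4583/√(1−0.4583²)) ≈ 19.8%.

%OS ≈ 19.8%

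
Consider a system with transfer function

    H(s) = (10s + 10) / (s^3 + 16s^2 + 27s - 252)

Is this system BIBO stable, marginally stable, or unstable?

unstable

The denominator s^3 + 16s^2 + 27s - 252 factors as (s + 12)(s - 3)(s + 7), giving poles at s = -12, 3, -7.
Since the pole(s) at s = 3 lie in the right half-plane, the system is unstable.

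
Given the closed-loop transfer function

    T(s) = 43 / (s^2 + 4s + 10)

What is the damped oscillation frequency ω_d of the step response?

ω_d ≈ 2.449 rad/s

Comparing s^2 + 4s + 10 to s^2 + 2ζωₙs + ωₙ²: ωₙ = √10 ≈ 3.162 rad/s and ζ = 4/(2·√10) ≈ 0.6325.
ζωₙ = 4/2 = 2, so ω_d = ωₙ√(1−ζ²) = √(ωₙ² − (ζωₙ)²) = √(10 − 2²) = √6 ≈ 2.449 rad/s.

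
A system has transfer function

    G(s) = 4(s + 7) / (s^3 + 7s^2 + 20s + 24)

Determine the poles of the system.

s = -2 ± 2j, -3

The poles are the roots of the denominator s^3 + 7s^2 + 20s + 24 = 0.
Trying s = -3: the polynomial evaluates to 0, so (s + 3) is a factor.
Dividing out leaves s^2 + 4s + 8 = 0.
The quadratic formula then gives s = -2 ± 2j.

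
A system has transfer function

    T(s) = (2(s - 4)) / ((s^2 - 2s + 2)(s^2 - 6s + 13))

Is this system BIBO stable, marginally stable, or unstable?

The poles can be read from the denominator factors: s = 1 ± j, 3 ± 2j.
Since the pole(s) at s = 1 ± j, 3 ± 2j lie in the right half-plane, the system is unstable.

unstable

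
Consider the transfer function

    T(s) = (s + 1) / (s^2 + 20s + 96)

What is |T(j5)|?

|T(j5)| ≈ 0.04158

Substitute s = j5: numerator = 1 + j5, denominator = 71 + j100.
|T(j5)| = |1 + j5| / |71 + j100| = 5.0990 / 122.64 ≈ 0.04158.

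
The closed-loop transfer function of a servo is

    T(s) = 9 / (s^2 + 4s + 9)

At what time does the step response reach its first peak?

Comparing s^2 + 4s + 9 to s^2 + 2ζωₙs + ωₙ²: ωₙ = 3 rad/s and ζ = 4/(2·3) ≈ 0.6667.
ζωₙ = 4/2 = 2, so ω_d = ωₙ√(1−ζ²) = √(ωₙ² − (ζωₙ)²) = √(9 − 2²) = √5 ≈ 2.236 rad/s.
t_p = π/ω_d = π/2.236 ≈ 1.405 s.

t_p ≈ 1.405 s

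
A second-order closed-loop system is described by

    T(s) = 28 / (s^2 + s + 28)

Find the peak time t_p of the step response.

Comparing s^2 + s + 28 to s^2 + 2ζωₙs + ωₙ²: ωₙ = √28 ≈ 5.292 rad/s and ζ = 1/(2·√28) ≈ 0.09449.
ζωₙ = 1/2 = 0.5, so ω_d = ωₙ√(1−ζ²) = √(ωₙ² − (ζωₙ)²) = √(28 − 0.5²) = √27.75 ≈ 5.268 rad/s.
t_p = π/ω_d = π/5.268 ≈ 0.5964 s.

t_p ≈ 0.5964 s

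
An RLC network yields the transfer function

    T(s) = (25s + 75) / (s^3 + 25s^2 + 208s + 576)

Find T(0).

Set s = 0: T(0) = (75) / (576) = 25/192.

T(0) = 25/192 ≈ 0.1302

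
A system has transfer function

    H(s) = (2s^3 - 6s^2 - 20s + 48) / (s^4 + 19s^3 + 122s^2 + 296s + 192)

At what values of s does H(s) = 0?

Set the numerator to zero: 2s^3 - 6s^2 - 20s + 48 = 0, i.e. 2·(s^3 - 3s^2 - 10s + 24) = 0.
Factoring: (s - 2)(s - 4)(s + 3) = 0.

s = 2, 4, -3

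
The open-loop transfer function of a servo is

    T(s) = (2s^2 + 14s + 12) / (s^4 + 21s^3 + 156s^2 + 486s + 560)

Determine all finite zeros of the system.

s = -6, -1

Set the numerator to zero: 2s^2 + 14s + 12 = 0, i.e. 2·(s^2 + 7s + 6) = 0.
Factoring: (s + 6)(s + 1) = 0.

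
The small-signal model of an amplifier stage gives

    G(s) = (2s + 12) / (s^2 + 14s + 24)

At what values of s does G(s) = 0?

s = -6

Set the numerator to zero: 2s + 12 = 0, i.e. 2·(s + 6) = 0.
So s = -6.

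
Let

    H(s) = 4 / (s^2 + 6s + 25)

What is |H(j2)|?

|H(j2)| ≈ 0.1654

Substitute s = j2: numerator = 4, denominator = 21 + j12.
|H(j2)| = |4| / |21 + j12| = 4 / 24.187 ≈ 0.1654.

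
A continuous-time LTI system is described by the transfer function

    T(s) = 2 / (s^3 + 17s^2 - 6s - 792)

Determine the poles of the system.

The poles are the roots of the denominator s^3 + 17s^2 - 6s - 792 = 0.
Trying s = -11: the polynomial evaluates to 0, so (s + 11) is a factor.
Dividing out leaves s^2 + 6s - 72 = 0.
Factoring the quadratic: (s + 12)(s - 6) = 0.

s = -11, -12, 6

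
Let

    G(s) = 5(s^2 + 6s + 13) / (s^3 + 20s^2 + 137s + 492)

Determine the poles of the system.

The poles are the roots of the denominator s^3 + 20s^2 + 137s + 492 = 0.
Trying s = -12: the polynomial evaluates to 0, so (s + 12) is a factor.
Dividing out leaves s^2 + 8s + 41 = 0.
The quadratic formula then gives s = -4 ± 5j.

s = -4 + 5j, -4 - 5j, -12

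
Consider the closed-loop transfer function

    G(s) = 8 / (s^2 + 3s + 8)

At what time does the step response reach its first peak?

Comparing s^2 + 3s + 8 to s^2 + 2ζωₙs + ωₙ²: ωₙ = √8 ≈ 2.828 rad/s and ζ = 3/(2·√8) ≈ 0.5303.
ζωₙ = 3/2 = 1.5, so ω_d = ωₙ√(1−ζ²) = √(ωₙ² − (ζωₙ)²) = √(8 − 1.5²) = √5.75 ≈ 2.398 rad/s.
t_p = π/ω_d = π/2.398 ≈ 1.310 s.

t_p ≈ 1.310 s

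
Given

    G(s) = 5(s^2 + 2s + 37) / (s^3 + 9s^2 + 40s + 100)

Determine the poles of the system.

s = -2 ± 4j, -5

The poles are the roots of the denominator s^3 + 9s^2 + 40s + 100 = 0.
Trying s = -5: the polynomial evaluates to 0, so (s + 5) is a factor.
Dividing out leaves s^2 + 4s + 20 = 0.
The quadratic formula then gives s = -2 ± 4j.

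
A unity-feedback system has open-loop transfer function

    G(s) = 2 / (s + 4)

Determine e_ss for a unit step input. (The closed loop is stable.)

e_ss = 0.6667

G(s) has no poles at the origin.
This is a Type 0 system. Kp = lim_{s→0} G(s) = 2/4 = 1/2.
e_ss = 1/(1 + Kp) = 1/(1 + 1/2) = 2/3 ≈ 0.6667.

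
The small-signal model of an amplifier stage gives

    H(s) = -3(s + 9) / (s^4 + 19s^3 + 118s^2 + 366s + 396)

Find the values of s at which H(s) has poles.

s = -11, -3 ± 3j, -2

The poles are the roots of the denominator s^4 + 19s^3 + 118s^2 + 366s + 396 = 0.
Trying s = -11: the polynomial evaluates to 0, so (s + 11) is a factor.
Dividing out leaves s^3 + 8s^2 + 30s + 36 = 0.
This factors further as (s^2 + 6s + 18)(s + 2) = 0.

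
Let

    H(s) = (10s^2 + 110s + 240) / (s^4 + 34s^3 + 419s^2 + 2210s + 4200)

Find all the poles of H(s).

The poles are the roots of the denominator s^4 + 34s^3 + 419s^2 + 2210s + 4200 = 0.
Trying s = -12: the polynomial evaluates to 0, so (s + 12) is a factor.
Dividing out leaves s^3 + 22s^2 + 155s + 350 = 0.
This factors further as (s + 7)(s + 5)(s + 10) = 0.

s = -12, -7, -5, -10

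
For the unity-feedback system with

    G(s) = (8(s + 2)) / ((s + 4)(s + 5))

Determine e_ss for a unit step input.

e_ss = 0.5556

G(s) has no poles at the origin.
This is a Type 0 system. Kp = lim_{s→0} G(s) = 16/20 = 4/5.
e_ss = 1/(1 + Kp) = 1/(1 + 4/5) = 5/9 ≈ 0.5556.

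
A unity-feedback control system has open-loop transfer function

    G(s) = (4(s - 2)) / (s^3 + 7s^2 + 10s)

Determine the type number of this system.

Type 1

The denominator has 1 factor of s at the origin (free integrator), so this is a Type 1 system.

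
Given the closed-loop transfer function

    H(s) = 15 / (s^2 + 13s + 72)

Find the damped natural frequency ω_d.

Comparing s^2 + 13s + 72 to s^2 + 2ζωₙs + ωₙ²: ωₙ = √72 ≈ 8.485 rad/s and ζ = 13/(2·√72) ≈ 0.7660.
ζωₙ = 13/2 = 6.5, so ω_d = ωₙ√(1−ζ²) = √(ωₙ² − (ζωₙ)²) = √(72 − 6.5²) = √29.75 ≈ 5.454 rad/s.

ω_d ≈ 5.454 rad/s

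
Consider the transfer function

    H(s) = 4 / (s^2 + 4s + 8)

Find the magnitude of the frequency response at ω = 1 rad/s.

|H(j1)| ≈ 0.4961

Substitute s = j1: numerator = 4, denominator = 7 + j4.
|H(j1)| = |4| / |7 + j4| = 4 / 8.0623 ≈ 0.4961.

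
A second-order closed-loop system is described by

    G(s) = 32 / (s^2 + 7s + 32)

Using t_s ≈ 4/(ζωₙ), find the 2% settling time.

t_s ≈ 1.143 s

Comparing s^2 + 7s + 32 to s^2 + 2ζωₙs + ωₙ²: ωₙ = √32 ≈ 5.657 rad/s and ζ = 7/(2·√32) ≈ 0.6187.
ζωₙ = 7/2 = 3.5, so t_s ≈ 4/(ζωₙ) = 4/3.5 ≈ 1.143 s.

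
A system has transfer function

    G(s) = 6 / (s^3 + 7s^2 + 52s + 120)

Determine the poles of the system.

The poles are the roots of the denominator s^3 + 7s^2 + 52s + 120 = 0.
Trying s = -3: the polynomial evaluates to 0, so (s + 3) is a factor.
Dividing out leaves s^2 + 4s + 40 = 0.
The quadratic formula then gives s = -2 ± 6j.

s = -3, -2 + 6j, -2 - 6j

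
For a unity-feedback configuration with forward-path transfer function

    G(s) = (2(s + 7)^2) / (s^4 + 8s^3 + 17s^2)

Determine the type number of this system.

The denominator has 2 factors of s at the origin (free integrators), so this is a Type 2 system.

Type 2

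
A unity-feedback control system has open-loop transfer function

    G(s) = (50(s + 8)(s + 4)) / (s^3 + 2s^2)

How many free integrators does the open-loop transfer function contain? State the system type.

The denominator has 2 factors of s at the origin (free integrators), so this is a Type 2 system.

Type 2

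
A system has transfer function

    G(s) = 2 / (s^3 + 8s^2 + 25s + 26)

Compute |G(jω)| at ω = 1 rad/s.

Substitute s = j1: numerator = 2, denominator = 18 + j24.
|G(j1)| = |2| / |18 + j24| = 2 / 30 ≈ 0.06667.

|G(j1)| ≈ 0.06667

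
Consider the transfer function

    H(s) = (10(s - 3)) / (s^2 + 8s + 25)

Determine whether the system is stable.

stable

The denominator s^2 + 8s + 25 factors as (s^2 + 8s + 25), giving poles at s = -4 + 3j, -4 - 3j.
Since all poles lie strictly in the left half-plane, the system is stable.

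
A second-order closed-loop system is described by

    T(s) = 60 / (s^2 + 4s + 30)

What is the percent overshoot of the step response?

%OS ≈ 29.2%

Comparing s^2 + 4s + 30 to s^2 + 2ζωₙs + ωₙ²: ωₙ = √30 ≈ 5.477 rad/s and ζ = 4/(2·√30) ≈ 0.3651.
%OS = 100·exp(−πζ/√(1−ζ²)) = 100·exp(−π·0.3651/√(1−0.3651²)) ≈ 29.2%.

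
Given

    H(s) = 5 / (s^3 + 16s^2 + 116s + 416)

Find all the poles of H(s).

The poles are the roots of the denominator s^3 + 16s^2 + 116s + 416 = 0.
Trying s = -8: the polynomial evaluates to 0, so (s + 8) is a factor.
Dividing out leaves s^2 + 8s + 52 = 0.
The quadratic formula then gives s = -4 ± 6j.

s = -4 + 6j, -4 - 6j, -8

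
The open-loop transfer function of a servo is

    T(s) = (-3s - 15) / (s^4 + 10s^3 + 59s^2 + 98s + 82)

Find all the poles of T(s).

s = -4 ± 5j, -1 ± j

The poles are the roots of the denominator s^4 + 10s^3 + 59s^2 + 98s + 82 = 0.
No real roots exist; factor into two real quadratics: (s^2 + 8s + 41)(s^2 + 2s + 2) = 0.
Each quadratic gives a conjugate pair via the quadratic formula.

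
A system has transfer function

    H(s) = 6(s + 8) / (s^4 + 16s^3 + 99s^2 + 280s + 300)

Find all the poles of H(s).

s = -4 + 2j, -4 - 2j, -3, -5

The poles are the roots of the denominator s^4 + 16s^3 + 99s^2 + 280s + 300 = 0.
Trying s = -3: the polynomial evaluates to 0, so (s + 3) is a factor.
Dividing out leaves s^3 + 13s^2 + 60s + 100 = 0.
This factors further as (s^2 + 8s + 20)(s + 5) = 0.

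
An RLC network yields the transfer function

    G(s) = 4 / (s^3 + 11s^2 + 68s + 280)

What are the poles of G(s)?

The poles are the roots of the denominator s^3 + 11s^2 + 68s + 280 = 0.
Trying s = -7: the polynomial evaluates to 0, so (s + 7) is a factor.
Dividing out leaves s^2 + 4s + 40 = 0.
The quadratic formula then gives s = -2 ± 6j.

s = -2 ± 6j, -7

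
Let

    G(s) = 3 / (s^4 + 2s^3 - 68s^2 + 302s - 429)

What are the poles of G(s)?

s = 3 ± 2j, -11, 3

The poles are the roots of the denominator s^4 + 2s^3 - 68s^2 + 302s - 429 = 0.
Trying s = -11: the polynomial evaluates to 0, so (s + 11) is a factor.
Dividing out leaves s^3 - 9s^2 + 31s - 39 = 0.
This factors further as (s^2 - 6s + 13)(s - 3) = 0.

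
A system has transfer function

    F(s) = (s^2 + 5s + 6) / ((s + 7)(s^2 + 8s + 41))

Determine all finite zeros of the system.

s = -3, -2

Set the numerator to zero: s^2 + 5s + 6 = 0.
Factoring: (s + 3)(s + 2) = 0.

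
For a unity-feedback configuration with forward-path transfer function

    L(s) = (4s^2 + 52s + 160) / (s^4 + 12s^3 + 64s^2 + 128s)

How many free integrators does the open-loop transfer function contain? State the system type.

Type 1

Factor s from the denominator: s^4 + 12s^3 + 64s^2 + 128s = s·(s^3 + 12s^2 + 64s + 128).
There is 1 pole at the origin, so the system is Type 1.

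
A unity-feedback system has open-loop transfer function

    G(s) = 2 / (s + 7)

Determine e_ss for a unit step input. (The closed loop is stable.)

e_ss = 0.7778

G(s) has no poles at the origin.
This is a Type 0 system. Kp = lim_{s→0} G(s) = 2/7.
e_ss = 1/(1 + Kp) = 1/(1 + 2/7) = 7/9 ≈ 0.7778.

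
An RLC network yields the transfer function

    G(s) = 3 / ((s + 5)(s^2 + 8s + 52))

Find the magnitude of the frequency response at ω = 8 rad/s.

|G(j8)| ≈ 0.004884

Substitute s = j8: numerator = 3, denominator = -572 + j224.
|G(j8)| = |3| / |-572 + j224| = 3 / 614.30 ≈ 0.004884.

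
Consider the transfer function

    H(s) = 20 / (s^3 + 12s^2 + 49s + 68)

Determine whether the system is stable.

The denominator s^3 + 12s^2 + 49s + 68 factors as (s^2 + 8s + 17)(s + 4), giving poles at s = -4 + j, -4 - j, -4.
Since all poles lie strictly in the left half-plane, the system is stable.

stable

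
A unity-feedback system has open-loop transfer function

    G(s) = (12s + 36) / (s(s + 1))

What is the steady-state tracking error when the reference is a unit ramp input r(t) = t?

e_ss = 0.02778

G(s) has one pole at the origin.
This is a Type 1 system. Kv = lim_{s→0} s·G(s) = 36/1.
e_ss = 1/Kv = 1/(36) = 1/36 ≈ 0.02778.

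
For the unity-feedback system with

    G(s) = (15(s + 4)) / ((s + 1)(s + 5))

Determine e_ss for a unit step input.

e_ss = 0.07692

G(s) has no poles at the origin.
This is a Type 0 system. Kp = lim_{s→0} G(s) = 60/5 = 12.
e_ss = 1/(1 + Kp) = 1/(1 + 12) = 1/13 ≈ 0.07692.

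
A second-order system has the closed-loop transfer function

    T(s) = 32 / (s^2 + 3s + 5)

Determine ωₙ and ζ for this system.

ωₙ ≈ 2.236 rad/s, ζ ≈ 0.6708

Compare the denominator to the standard form s^2 + 2ζωₙs + ωₙ².
ωₙ² = 5, so ωₙ = √5 ≈ 2.236 rad/s.
2ζωₙ = 3, so ζ = 3/(2·√5) ≈ 0.6708.
With ζ = 0.6708 the response is underdamped.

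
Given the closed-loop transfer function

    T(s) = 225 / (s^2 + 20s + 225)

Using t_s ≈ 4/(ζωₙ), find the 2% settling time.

Comparing s^2 + 20s + 225 to s^2 + 2ζωₙs + ωₙ²: ωₙ = 15 rad/s and ζ = 20/(2·15) ≈ 0.6667.
ζωₙ = 20/2 = 10, so t_s ≈ 4/(ζωₙ) = 4/10 = 0.4000 s.

t_s ≈ 0.4000 s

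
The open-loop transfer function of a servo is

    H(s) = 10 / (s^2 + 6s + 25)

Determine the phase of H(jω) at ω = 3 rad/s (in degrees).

∠H(j3) ≈ -48.37°

At s = j3: numerator = 10, denominator = 16 + j18.
∠H = ∠num − ∠den = 0° − (48.366°) = -48.37°.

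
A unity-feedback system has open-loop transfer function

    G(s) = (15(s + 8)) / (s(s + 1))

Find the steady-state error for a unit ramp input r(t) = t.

e_ss = 0.008333

G(s) has one pole at the origin.
This is a Type 1 system. Kv = lim_{s→0} s·G(s) = 120/1.
e_ss = 1/Kv = 1/(120) = 1/120 ≈ 0.008333.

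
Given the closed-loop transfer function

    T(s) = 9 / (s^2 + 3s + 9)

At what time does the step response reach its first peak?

t_p ≈ 1.209 s

Comparing s^2 + 3s + 9 to s^2 + 2ζωₙs + ωₙ²: ωₙ = 3 rad/s and ζ = 3/(2·3) = 0.5.
ζωₙ = 3/2 = 1.5, so ω_d = ωₙ√(1−ζ²) = √(ωₙ² − (ζωₙ)²) = √(9 − 1.5²) = √6.75 ≈ 2.598 rad/s.
t_p = π/ω_d = π/2.598 ≈ 1.209 s.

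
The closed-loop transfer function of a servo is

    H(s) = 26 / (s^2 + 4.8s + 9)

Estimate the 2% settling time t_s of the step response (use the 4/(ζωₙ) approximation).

t_s ≈ 1.667 s

Comparing s^2 + 4.8s + 9 to s^2 + 2ζωₙs + ωₙ²: ωₙ = 3 rad/s and ζ = 4.8/(2·3) = 0.8.
ζωₙ = 4.8/2 = 2.4, so t_s ≈ 4/(ζωₙ) = 4/2.4 ≈ 1.667 s.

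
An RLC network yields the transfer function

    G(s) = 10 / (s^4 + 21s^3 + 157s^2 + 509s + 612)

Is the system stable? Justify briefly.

stable

The denominator s^4 + 21s^3 + 157s^2 + 509s + 612 factors as (s^2 + 8s + 17)(s + 4)(s + 9), giving poles at s = -4 ± j, -4, -9.
Since all poles lie strictly in the left half-plane, the system is stable.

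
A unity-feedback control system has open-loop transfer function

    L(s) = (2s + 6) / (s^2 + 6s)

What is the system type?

Factor s from the denominator: s^2 + 6s = s·(s + 6).
There is 1 pole at the origin, so the system is Type 1.

Type 1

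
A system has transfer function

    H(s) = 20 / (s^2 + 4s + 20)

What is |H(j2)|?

Substitute s = j2: numerator = 20, denominator = 16 + j8.
|H(j2)| = |20| / |16 + j8| = 20 / 17.889 ≈ 1.118.

|H(j2)| ≈ 1.118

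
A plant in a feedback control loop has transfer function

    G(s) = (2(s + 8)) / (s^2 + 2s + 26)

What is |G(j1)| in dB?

Substitute s = j1: numerator = 16 + j2, denominator = 25 + j2.
|G(j1)| = |16 + j2| / |25 + j2| = 16.125 / 25.080 ≈ 0.6429.
In decibels: 20·log₁₀(0.6429) ≈ -3.84 dB.

|G(j1)|_dB ≈ -3.84 dB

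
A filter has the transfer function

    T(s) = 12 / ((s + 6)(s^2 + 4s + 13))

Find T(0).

T(0) = 2/13 ≈ 0.1538

Set s = 0: T(0) = (12) / (78) = 2/13.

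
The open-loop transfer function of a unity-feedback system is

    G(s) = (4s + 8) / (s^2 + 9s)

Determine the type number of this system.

Factor s from the denominator: s^2 + 9s = s·(s + 9).
There is 1 pole at the origin, so the system is Type 1.

Type 1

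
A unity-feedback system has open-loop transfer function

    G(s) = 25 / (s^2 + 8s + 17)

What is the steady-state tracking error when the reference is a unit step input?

G(s) has no poles at the origin.
This is a Type 0 system. Kp = lim_{s→0} G(s) = 25/17.
e_ss = 1/(1 + Kp) = 1/(1 + 25/17) = 17/42 ≈ 0.4048.

e_ss = 0.4048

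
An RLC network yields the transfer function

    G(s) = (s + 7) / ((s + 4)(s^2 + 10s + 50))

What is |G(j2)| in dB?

Substitute s = j2: numerator = 7 + j2, denominator = 144 + j172.
|G(j2)| = |7 + j2| / |144 + j172| = 7.2801 / 224.32 ≈ 0.03245.
In decibels: 20·log₁₀(0.03245) ≈ -29.8 dB.

|G(j2)|_dB ≈ -29.8 dB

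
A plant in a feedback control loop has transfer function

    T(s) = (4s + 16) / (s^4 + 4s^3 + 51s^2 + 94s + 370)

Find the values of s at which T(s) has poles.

The poles are the roots of the denominator s^4 + 4s^3 + 51s^2 + 94s + 370 = 0.
No real roots exist; factor into two real quadratics: (s^2 + 2s + 10)(s^2 + 2s + 37) = 0.
Each quadratic gives a conjugate pair via the quadratic formula.

s = -1 + 3j, -1 - 3j, -1 + 6j, -1 - 6j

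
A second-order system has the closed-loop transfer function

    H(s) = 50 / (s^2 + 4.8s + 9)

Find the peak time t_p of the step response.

t_p ≈ 1.745 s

Comparing s^2 + 4.8s + 9 to s^2 + 2ζωₙs + ωₙ²: ωₙ = 3 rad/s and ζ = 4.8/(2·3) = 0.8.
ζωₙ = 4.8/2 = 2.4, so ω_d = ωₙ√(1−ζ²) = √(ωₙ² − (ζωₙ)²) = √(9 − 2.4²) = √3.24 = 1.800 rad/s.
t_p = π/ω_d = π/1.800 ≈ 1.745 s.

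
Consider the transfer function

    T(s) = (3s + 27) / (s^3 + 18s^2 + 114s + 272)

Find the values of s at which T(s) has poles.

s = -5 ± 3j, -8

The poles are the roots of the denominator s^3 + 18s^2 + 114s + 272 = 0.
Trying s = -8: the polynomial evaluates to 0, so (s + 8) is a factor.
Dividing out leaves s^2 + 10s + 34 = 0.
The quadratic formula then gives s = -5 ± 3j.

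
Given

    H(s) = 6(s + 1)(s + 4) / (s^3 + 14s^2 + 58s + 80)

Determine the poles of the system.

The poles are the roots of the denominator s^3 + 14s^2 + 58s + 80 = 0.
Trying s = -8: the polynomial evaluates to 0, so (s + 8) is a factor.
Dividing out leaves s^2 + 6s + 10 = 0.
The quadratic formula then gives s = -3 ± 1j.

s = -3 + j, -3 - j, -8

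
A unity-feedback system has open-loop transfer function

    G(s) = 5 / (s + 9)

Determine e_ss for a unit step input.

e_ss = 0.6429

G(s) has no poles at the origin.
This is a Type 0 system. Kp = lim_{s→0} G(s) = 5/9.
e_ss = 1/(1 + Kp) = 1/(1 + 5/9) = 9/14 ≈ 0.6429.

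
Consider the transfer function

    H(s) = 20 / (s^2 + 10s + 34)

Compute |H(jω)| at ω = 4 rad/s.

|H(j4)| ≈ 0.4560

Substitute s = j4: numerator = 20, denominator = 18 + j40.
|H(j4)| = |20| / |18 + j40| = 20 / 43.863 ≈ 0.4560.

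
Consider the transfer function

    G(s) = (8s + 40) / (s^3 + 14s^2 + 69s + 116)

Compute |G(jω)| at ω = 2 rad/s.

Substitute s = j2: numerator = 40 + j16, denominator = 60 + j130.
|G(j2)| = |40 + j16| / |60 + j130| = 43.081 / 143.18 ≈ 0.3009.

|G(j2)| ≈ 0.3009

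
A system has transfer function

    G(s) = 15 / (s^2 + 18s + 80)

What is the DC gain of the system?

G(0) = 3/16 ≈ 0.1875

Set s = 0: G(0) = (15) / (80) = 3/16.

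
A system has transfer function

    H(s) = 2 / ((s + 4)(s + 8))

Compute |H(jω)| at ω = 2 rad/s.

Substitute s = j2: numerator = 2, denominator = 28 + j24.
|H(j2)| = |2| / |28 + j24| = 2 / 36.878 ≈ 0.05423.

|H(j2)| ≈ 0.05423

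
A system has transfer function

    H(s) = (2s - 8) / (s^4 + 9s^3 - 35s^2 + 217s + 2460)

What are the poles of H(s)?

s = -12, 4 + 5j, 4 - 5j, -5

The poles are the roots of the denominator s^4 + 9s^3 - 35s^2 + 217s + 2460 = 0.
Trying s = -12: the polynomial evaluates to 0, so (s + 12) is a factor.
Dividing out leaves s^3 - 3s^2 + s + 205 = 0.
This factors further as (s^2 - 8s + 41)(s + 5) = 0.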